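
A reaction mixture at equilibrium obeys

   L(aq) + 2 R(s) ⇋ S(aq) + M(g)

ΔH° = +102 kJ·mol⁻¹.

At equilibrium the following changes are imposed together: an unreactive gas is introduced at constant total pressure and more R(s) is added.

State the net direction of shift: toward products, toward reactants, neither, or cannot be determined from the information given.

right

Adding inert gas at constant total pressure expands the volume and lowers every reacting partial pressure. With Δn_gas = 1 − 0 = +1, Q moves away from K toward the side with fewer gas moles, so the system shifts toward the side with more gas moles — to the right.
R is a pure solid; its activity is 1 regardless of amount, so Q is unaffected — no shift from this change.
Only the nonzero effect(s) matter; the net shift is to the right.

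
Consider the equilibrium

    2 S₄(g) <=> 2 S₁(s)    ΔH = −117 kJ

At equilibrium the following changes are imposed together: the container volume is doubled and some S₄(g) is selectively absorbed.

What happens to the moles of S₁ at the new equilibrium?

Gas moles: reactants 2, products 0 (Δn_gas = -2). Expansion shifts the system toward the side with more moles of gas — to the left.
Removing S₄ (g), a reactant, drives the reaction to the left.
The net shift is to the left. S₁ is a product, so its amount decreases.

decreases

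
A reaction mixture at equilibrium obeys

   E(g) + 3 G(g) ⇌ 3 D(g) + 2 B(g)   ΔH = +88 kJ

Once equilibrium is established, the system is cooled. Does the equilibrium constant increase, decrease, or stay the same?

K depends on temperature via the van 't Hoff relation. The forward reaction is endothermic, so lowering T decreases K.

decreases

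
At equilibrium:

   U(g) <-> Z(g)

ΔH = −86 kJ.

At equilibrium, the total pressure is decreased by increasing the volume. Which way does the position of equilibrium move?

no shift

Gas moles: reactants 1, products 1. Δn_gas = 0, so a volume change leaves Q equal to K — no shift from this change.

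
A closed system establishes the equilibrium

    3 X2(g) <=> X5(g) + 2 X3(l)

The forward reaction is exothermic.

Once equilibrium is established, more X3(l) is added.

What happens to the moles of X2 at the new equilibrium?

X3 is a pure liquid; its activity is 1 regardless of amount, so Q is unaffected — no shift from this change.
No net shift occurs, so the amount of X2 is unchanged.

unchanged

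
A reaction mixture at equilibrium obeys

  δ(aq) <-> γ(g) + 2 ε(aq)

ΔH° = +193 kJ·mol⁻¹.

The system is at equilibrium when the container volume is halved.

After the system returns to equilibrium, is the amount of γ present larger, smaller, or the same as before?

Gas moles: reactants 0, products 1 (Δn_gas = +1). Compression shifts the system toward the side with fewer moles of gas — to the left.
The net shift is to the left. γ is a product, so its amount decreases.

decreases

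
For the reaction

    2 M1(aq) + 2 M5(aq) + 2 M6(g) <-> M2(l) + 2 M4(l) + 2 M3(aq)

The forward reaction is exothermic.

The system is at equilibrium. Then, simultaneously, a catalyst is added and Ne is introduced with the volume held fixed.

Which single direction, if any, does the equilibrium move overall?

A catalyst speeds both forward and reverse rates equally; it changes neither Q nor K — no shift from this change.
At constant volume, adding an inert gas leaves every reacting species' partial pressure unchanged, so Q is unchanged — no shift from this change.
None of the changes alters Q relative to K, so there is no net shift.

no shift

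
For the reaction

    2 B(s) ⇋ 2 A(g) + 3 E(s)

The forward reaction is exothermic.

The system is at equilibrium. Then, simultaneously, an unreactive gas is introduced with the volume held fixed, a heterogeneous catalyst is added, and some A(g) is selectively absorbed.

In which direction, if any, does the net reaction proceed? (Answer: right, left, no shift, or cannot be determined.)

right

At constant volume, adding an inert gas leaves every reacting species' partial pressure unchanged, so Q is unchanged — no shift from this change.
A catalyst speeds both forward and reverse rates equally; it changes neither Q nor K — no shift from this change.
Removing A (g), a product, drives the reaction to the right.
Only the nonzero effect(s) matter; the net shift is to the right.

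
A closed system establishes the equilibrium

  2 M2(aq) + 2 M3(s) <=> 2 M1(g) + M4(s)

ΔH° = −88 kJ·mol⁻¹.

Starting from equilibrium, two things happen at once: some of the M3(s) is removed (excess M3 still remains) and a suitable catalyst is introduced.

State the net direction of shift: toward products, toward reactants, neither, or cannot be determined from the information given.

M3 is a pure solid; its activity is 1 regardless of amount, so Q is unaffected — no shift from this change.
A catalyst speeds both forward and reverse rates equally; it changes neither Q nor K — no shift from this change.
None of the changes alters Q relative to K, so there is no net shift.

no shift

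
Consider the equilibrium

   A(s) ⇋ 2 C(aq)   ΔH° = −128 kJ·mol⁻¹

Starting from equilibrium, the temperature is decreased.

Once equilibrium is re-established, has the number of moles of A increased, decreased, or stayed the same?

decreases

The forward reaction is exothermic. Lowering T favours the exothermic direction — shift to the right.
The net shift is to the right. A is a reactant, so its amount decreases.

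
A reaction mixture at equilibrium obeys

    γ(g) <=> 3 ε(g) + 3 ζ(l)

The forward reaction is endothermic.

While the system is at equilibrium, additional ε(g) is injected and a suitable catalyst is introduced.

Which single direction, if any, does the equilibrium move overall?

Adding ε (g), a product, drives the reaction to the left.
A catalyst speeds both forward and reverse rates equally; it changes neither Q nor K — no shift from this change.
Only the nonzero effect(s) matter; the net shift is to the left.

left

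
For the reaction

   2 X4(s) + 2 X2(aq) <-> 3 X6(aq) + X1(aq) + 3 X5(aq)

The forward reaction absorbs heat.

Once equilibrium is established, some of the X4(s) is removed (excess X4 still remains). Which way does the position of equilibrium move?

no shift

X4 is a pure solid; its activity is 1 regardless of amount, so Q is unaffected — no shift from this change.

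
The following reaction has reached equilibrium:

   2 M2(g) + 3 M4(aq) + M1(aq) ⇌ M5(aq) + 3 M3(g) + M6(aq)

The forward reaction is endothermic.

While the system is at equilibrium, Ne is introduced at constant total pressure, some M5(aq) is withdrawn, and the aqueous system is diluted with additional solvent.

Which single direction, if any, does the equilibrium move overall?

Adding inert gas at constant total pressure expands the volume and lowers every reacting partial pressure. With Δn_gas = 3 − 2 = +1, Q moves away from K toward the side with fewer gas moles, so the system shifts toward the side with more gas moles — to the right.
Removing M5 (aq), a product, drives the reaction to the right.
Dilution lowers every aqueous concentration by the same factor. Δn_aq = 2 − 4 = -2, so the system shifts toward the side with more dissolved moles — to the left.
The individual effects push in opposite directions; without quantitative information the net direction cannot be determined.

cannot be determined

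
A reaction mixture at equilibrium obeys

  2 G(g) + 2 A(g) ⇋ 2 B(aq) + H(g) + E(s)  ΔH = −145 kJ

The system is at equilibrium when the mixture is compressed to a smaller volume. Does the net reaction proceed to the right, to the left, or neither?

Gas moles: reactants 4, products 1 (Δn_gas = -3). Compression shifts the system toward the side with fewer moles of gas — to the right.

right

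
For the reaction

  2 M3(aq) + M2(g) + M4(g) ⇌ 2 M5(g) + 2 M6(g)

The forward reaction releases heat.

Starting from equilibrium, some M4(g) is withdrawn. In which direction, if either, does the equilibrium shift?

left

Removing M4 (g), a reactant, drives the reaction to the left.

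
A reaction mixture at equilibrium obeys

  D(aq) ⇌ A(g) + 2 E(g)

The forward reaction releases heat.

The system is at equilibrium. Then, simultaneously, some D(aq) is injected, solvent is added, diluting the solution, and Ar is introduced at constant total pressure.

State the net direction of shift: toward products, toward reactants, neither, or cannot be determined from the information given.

Adding D (aq), a reactant, drives the reaction to the right.
Dilution lowers every aqueous concentration by the same factor. Δn_aq = 0 − 1 = -1, so the system shifts toward the side with more dissolved moles — to the left.
Adding inert gas at constant total pressure expands the volume and lowers every reacting partial pressure. With Δn_gas = 3 − 0 = +3, Q moves away from K toward the side with fewer gas moles, so the system shifts toward the side with more gas moles — to the right.
The individual effects push in opposite directions; without quantitative information the net direction cannot be determined.

cannot be determined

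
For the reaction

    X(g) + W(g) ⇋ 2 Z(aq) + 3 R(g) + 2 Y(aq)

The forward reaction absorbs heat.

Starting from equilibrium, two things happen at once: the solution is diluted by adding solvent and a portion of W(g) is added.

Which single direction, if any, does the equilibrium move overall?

right

Dilution lowers every aqueous concentration by the same factor. Δn_aq = 4 − 0 = +4, so the system shifts toward the side with more dissolved moles — to the right.
Adding W (g), a reactant, drives the reaction to the right.
All effects act in the same direction — net shift to the right.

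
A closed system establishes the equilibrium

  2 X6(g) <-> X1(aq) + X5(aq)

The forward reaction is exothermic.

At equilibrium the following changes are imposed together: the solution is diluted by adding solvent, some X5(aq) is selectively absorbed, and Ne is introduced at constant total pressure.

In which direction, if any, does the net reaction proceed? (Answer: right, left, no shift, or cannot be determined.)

Dilution lowers every aqueous concentration by the same factor. Δn_aq = 2 − 0 = +2, so the system shifts toward the side with more dissolved moles — to the right.
Removing X5 (aq), a product, drives the reaction to the right.
Adding inert gas at constant total pressure expands the volume and lowers every reacting partial pressure. With Δn_gas = 0 − 2 = -2, Q moves away from K toward the side with fewer gas moles, so the system shifts toward the side with more gas moles — to the left.
The individual effects push in opposite directions; without quantitative information the net direction cannot be determined.

cannot be determined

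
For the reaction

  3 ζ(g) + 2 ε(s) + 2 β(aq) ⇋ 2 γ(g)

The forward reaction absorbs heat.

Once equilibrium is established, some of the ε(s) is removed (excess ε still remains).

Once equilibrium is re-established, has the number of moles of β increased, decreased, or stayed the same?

ε is a pure solid; its activity is 1 regardless of amount, so Q is unaffected — no shift from this change.
No net shift occurs, so the amount of β is unchanged.

unchanged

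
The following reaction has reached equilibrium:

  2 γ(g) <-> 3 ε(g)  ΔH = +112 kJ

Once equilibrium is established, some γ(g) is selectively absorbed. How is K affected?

The equilibrium constant depends only on temperature. This perturbation may move the position of equilibrium, but since T is unchanged, K itself is unchanged.

unchanged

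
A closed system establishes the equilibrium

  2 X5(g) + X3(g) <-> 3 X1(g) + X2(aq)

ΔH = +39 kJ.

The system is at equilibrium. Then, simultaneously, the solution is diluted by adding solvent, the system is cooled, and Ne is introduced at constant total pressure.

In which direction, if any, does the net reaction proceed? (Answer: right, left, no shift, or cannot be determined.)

Dilution lowers every aqueous concentration by the same factor. Δn_aq = 1 − 0 = +1, so the system shifts toward the side with more dissolved moles — to the right.
The forward reaction is endothermic. Lowering T favours the exothermic direction — shift to the left.
Adding inert gas at constant total pressure expands the volume, scaling every reacting partial pressure by the same factor. Δn_gas = 3 − 3 = 0, so Q is unchanged — no shift.
The individual effects push in opposite directions; without quantitative information the net direction cannot be determined.

cannot be determined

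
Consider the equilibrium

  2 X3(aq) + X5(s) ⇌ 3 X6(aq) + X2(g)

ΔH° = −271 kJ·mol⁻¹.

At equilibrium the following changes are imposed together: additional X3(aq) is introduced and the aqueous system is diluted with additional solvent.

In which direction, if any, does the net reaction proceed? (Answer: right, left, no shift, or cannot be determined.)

right

Adding X3 (aq), a reactant, drives the reaction to the right.
Dilution lowers every aqueous concentration by the same factor. Δn_aq = 3 − 2 = +1, so the system shifts toward the side with more dissolved moles — to the right.
All effects act in the same direction — net shift to the right.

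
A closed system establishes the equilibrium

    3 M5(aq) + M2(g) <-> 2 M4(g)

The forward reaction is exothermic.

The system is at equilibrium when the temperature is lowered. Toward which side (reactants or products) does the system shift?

The forward reaction is exothermic. Lowering T favours the exothermic direction — shift to the right.

right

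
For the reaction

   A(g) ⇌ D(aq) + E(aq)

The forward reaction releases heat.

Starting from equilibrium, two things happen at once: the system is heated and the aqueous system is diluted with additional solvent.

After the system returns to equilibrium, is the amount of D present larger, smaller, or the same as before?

The forward reaction is exothermic. Raising T favours the endothermic direction — shift to the left.
Dilution lowers every aqueous concentration by the same factor. Δn_aq = 2 − 0 = +2, so the system shifts toward the side with more dissolved moles — to the right.
The two effects oppose each other, so the net shift — and hence the change in D — cannot be determined from the given information.

cannot be determined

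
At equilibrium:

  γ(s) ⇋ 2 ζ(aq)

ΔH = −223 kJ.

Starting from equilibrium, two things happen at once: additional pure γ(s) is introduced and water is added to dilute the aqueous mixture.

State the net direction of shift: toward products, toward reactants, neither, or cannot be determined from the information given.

γ is a pure solid; its activity is 1 regardless of amount, so Q is unaffected — no shift from this change.
Dilution lowers every aqueous concentration by the same factor. Δn_aq = 2 − 0 = +2, so the system shifts toward the side with more dissolved moles — to the right.
Only the nonzero effect(s) matter; the net shift is to the right.

right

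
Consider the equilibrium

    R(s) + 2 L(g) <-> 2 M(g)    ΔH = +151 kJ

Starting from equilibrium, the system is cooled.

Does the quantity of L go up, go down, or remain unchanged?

increases

The forward reaction is endothermic. Lowering T favours the exothermic direction — shift to the left.
The net shift is to the left. L is a reactant, so its amount increases.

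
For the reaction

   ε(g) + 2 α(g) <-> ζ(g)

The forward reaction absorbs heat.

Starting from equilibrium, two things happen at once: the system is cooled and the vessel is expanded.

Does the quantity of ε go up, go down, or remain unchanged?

increases

The forward reaction is endothermic. Lowering T favours the exothermic direction — shift to the left.
Gas moles: reactants 3, products 1 (Δn_gas = -2). Expansion shifts the system toward the side with more moles of gas — to the left.
The net shift is to the left. ε is a reactant, so its amount increases.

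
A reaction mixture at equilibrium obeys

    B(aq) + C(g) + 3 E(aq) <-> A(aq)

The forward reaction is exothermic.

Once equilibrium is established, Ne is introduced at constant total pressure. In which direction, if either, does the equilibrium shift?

Adding inert gas at constant total pressure expands the volume and lowers every reacting partial pressure. With Δn_gas = 0 − 1 = -1, Q moves away from K toward the side with fewer gas moles, so the system shifts toward the side with more gas moles — to the left.

left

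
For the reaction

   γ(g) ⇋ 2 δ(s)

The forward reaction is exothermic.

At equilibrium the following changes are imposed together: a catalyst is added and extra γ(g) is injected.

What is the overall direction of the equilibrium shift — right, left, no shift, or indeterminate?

A catalyst speeds both forward and reverse rates equally; it changes neither Q nor K — no shift from this change.
Adding γ (g), a reactant, drives the reaction to the right.
Only the nonzero effect(s) matter; the net shift is to the right.

right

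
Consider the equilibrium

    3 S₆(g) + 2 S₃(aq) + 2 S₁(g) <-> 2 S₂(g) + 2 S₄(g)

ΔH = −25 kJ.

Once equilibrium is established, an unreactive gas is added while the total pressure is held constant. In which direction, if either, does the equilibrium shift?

Adding inert gas at constant total pressure expands the volume and lowers every reacting partial pressure. With Δn_gas = 4 − 5 = -1, Q moves away from K toward the side with fewer gas moles, so the system shifts toward the side with more gas moles — to the left.

left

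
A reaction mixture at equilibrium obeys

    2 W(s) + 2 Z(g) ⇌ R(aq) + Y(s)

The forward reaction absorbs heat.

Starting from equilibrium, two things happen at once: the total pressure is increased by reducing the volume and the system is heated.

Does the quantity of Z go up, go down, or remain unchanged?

Gas moles: reactants 2, products 0 (Δn_gas = -2). Compression shifts the system toward the side with fewer moles of gas — to the right.
The forward reaction is endothermic. Raising T favours the endothermic direction — shift to the right.
The net shift is to the right. Z is a reactant, so its amount decreases.

decreases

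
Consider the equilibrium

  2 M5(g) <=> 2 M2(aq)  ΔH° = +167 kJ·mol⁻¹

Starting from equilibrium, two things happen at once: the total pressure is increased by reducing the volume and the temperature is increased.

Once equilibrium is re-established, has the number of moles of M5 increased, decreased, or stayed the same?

decreases

Gas moles: reactants 2, products 0 (Δn_gas = -2). Compression shifts the system toward the side with fewer moles of gas — to the right.
The forward reaction is endothermic. Raising T favours the endothermic direction — shift to the right.
The net shift is to the right. M5 is a reactant, so its amount decreases.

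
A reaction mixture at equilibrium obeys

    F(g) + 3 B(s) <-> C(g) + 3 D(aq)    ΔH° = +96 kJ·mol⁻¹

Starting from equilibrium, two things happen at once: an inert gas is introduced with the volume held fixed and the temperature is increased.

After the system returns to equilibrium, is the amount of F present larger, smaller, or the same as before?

At constant volume, adding an inert gas leaves every reacting species' partial pressure unchanged, so Q is unchanged — no shift from this change.
The forward reaction is endothermic. Raising T favours the endothermic direction — shift to the right.
The net shift is to the right. F is a reactant, so its amount decreases.

decreases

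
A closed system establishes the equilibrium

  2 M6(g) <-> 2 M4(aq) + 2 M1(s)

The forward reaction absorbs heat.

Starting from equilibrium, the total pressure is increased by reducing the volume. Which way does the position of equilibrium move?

Gas moles: reactants 2, products 0 (Δn_gas = -2). Compression shifts the system toward the side with fewer moles of gas — to the right.

right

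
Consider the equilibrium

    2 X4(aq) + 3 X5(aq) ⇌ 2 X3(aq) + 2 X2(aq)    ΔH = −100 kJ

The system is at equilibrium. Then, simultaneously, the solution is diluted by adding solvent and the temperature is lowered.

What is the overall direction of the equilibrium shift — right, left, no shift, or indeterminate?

Dilution lowers every aqueous concentration by the same factor. Δn_aq = 4 − 5 = -1, so the system shifts toward the side with more dissolved moles — to the left.
The forward reaction is exothermic. Lowering T favours the exothermic direction — shift to the right.
The individual effects push in opposite directions; without quantitative information the net direction cannot be determined.

cannot be determined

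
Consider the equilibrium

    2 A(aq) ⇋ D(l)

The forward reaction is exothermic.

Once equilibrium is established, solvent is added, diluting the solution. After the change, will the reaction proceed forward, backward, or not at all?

Dilution lowers every aqueous concentration by the same factor. Δn_aq = 0 − 2 = -2, so the system shifts toward the side with more dissolved moles — to the left.

left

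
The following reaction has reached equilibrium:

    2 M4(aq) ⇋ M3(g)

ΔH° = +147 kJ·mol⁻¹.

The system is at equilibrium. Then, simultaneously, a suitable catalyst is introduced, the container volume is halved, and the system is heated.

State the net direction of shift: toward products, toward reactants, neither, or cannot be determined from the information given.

cannot be determined

A catalyst speeds both forward and reverse rates equally; it changes neither Q nor K — no shift from this change.
Gas moles: reactants 0, products 1 (Δn_gas = +1). Compression shifts the system toward the side with fewer moles of gas — to the left.
The forward reaction is endothermic. Raising T favours the endothermic direction — shift to the right.
The individual effects push in opposite directions; without quantitative information the net direction cannot be determined.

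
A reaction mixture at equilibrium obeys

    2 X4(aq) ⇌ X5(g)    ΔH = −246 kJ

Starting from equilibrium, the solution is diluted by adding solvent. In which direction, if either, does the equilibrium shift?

left

Dilution lowers every aqueous concentration by the same factor. Δn_aq = 0 − 2 = -2, so the system shifts toward the side with more dissolved moles — to the left.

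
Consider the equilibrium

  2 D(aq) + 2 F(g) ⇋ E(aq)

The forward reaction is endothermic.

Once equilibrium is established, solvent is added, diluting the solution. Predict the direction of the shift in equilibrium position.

Dilution lowers every aqueous concentration by the same factor. Δn_aq = 1 − 2 = -1, so the system shifts toward the side with more dissolved moles — to the left.

left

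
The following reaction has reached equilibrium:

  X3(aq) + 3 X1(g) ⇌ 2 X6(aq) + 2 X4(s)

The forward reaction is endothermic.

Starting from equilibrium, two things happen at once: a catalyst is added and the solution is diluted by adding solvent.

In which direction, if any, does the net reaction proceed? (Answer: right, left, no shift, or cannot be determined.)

A catalyst speeds both forward and reverse rates equally; it changes neither Q nor K — no shift from this change.
Dilution lowers every aqueous concentration by the same factor. Δn_aq = 2 − 1 = +1, so the system shifts toward the side with more dissolved moles — to the right.
Only the nonzero effect(s) matter; the net shift is to the right.

right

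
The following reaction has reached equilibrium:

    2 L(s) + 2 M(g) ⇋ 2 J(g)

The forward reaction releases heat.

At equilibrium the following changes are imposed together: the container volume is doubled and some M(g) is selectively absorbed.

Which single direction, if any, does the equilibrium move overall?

Gas moles: reactants 2, products 2. Δn_gas = 0, so a volume change leaves Q equal to K — no shift from this change.
Removing M (g), a reactant, drives the reaction to the left.
Only the nonzero effect(s) matter; the net shift is to the left.

left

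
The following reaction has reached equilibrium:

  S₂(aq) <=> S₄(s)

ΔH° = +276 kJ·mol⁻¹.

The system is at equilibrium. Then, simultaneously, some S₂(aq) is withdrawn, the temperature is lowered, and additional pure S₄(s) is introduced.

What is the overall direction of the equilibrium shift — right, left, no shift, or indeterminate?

left

Removing S₂ (aq), a reactant, drives the reaction to the left.
The forward reaction is endothermic. Lowering T favours the exothermic direction — shift to the left.
S₄ is a pure solid; its activity is 1 regardless of amount, so Q is unaffected — no shift from this change.
Only the nonzero effect(s) matter; the net shift is to the left.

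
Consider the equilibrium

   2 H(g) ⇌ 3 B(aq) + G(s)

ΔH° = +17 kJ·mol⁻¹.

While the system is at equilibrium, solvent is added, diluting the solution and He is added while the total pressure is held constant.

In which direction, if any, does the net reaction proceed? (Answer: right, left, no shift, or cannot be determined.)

Dilution lowers every aqueous concentration by the same factor. Δn_aq = 3 − 0 = +3, so the system shifts toward the side with more dissolved moles — to the right.
Adding inert gas at constant total pressure expands the volume and lowers every reacting partial pressure. With Δn_gas = 0 − 2 = -2, Q moves away from K toward the side with fewer gas moles, so the system shifts toward the side with more gas moles — to the left.
The individual effects push in opposite directions; without quantitative information the net direction cannot be determined.

cannot be determined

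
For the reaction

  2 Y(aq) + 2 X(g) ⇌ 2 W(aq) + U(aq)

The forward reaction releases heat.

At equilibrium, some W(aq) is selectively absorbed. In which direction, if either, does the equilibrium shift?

right

Removing W (aq), a product, drives the reaction to the right.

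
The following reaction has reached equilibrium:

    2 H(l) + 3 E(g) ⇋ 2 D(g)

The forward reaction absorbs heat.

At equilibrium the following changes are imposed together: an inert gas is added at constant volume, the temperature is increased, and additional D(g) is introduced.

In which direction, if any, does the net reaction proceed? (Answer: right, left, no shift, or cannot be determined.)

At constant volume, adding an inert gas leaves every reacting species' partial pressure unchanged, so Q is unchanged — no shift from this change.
The forward reaction is endothermic. Raising T favours the endothermic direction — shift to the right.
Adding D (g), a product, drives the reaction to the left.
The individual effects push in opposite directions; without quantitative information the net direction cannot be determined.

cannot be determined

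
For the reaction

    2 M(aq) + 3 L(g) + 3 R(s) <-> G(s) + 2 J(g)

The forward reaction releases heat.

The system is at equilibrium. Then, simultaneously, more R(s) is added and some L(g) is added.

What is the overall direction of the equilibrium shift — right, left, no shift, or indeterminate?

R is a pure solid; its activity is 1 regardless of amount, so Q is unaffected — no shift from this change.
Adding L (g), a reactant, drives the reaction to the right.
Only the nonzero effect(s) matter; the net shift is to the right.

right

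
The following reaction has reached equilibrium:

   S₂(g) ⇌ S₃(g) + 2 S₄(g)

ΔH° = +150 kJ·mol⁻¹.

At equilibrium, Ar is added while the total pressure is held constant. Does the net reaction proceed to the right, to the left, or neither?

Adding inert gas at constant total pressure expands the volume and lowers every reacting partial pressure. With Δn_gas = 3 − 1 = +2, Q moves away from K toward the side with fewer gas moles, so the system shifts toward the side with more gas moles — to the right.

right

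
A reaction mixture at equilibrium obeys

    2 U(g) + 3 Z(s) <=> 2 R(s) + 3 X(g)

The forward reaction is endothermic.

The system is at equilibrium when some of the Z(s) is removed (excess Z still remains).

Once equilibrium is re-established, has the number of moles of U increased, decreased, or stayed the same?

Z is a pure solid; its activity is 1 regardless of amount, so Q is unaffected — no shift from this change.
No net shift occurs, so the amount of U is unchanged.

unchanged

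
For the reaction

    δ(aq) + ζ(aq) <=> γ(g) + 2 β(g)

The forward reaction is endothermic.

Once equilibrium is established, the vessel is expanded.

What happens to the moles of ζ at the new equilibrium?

Gas moles: reactants 0, products 3 (Δn_gas = +3). Expansion shifts the system toward the side with more moles of gas — to the right.
The net shift is to the right. ζ is a reactant, so its amount decreases.

decreases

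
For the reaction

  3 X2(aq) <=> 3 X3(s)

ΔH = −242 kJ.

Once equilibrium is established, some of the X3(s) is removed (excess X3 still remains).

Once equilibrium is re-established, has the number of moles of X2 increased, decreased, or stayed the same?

X3 is a pure solid; its activity is 1 regardless of amount, so Q is unaffected — no shift from this change.
No net shift occurs, so the amount of X2 is unchanged.

unchanged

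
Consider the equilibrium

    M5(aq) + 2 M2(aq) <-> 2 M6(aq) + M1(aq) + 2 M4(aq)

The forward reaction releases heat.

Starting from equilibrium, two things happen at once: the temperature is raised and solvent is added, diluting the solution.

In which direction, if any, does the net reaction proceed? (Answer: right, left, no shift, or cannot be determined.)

The forward reaction is exothermic. Raising T favours the endothermic direction — shift to the left.
Dilution lowers every aqueous concentration by the same factor. Δn_aq = 5 − 3 = +2, so the system shifts toward the side with more dissolved moles — to the right.
The individual effects push in opposite directions; without quantitative information the net direction cannot be determined.

cannot be determined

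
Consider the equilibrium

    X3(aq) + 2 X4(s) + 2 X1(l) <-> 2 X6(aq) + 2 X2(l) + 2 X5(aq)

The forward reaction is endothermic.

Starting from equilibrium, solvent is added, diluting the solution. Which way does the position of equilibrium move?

Dilution lowers every aqueous concentration by the same factor. Δn_aq = 4 − 1 = +3, so the system shifts toward the side with more dissolved moles — to the right.

right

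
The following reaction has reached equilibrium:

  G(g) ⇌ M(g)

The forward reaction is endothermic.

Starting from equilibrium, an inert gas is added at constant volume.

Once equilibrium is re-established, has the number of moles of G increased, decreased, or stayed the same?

unchanged

At constant volume, adding an inert gas leaves every reacting species' partial pressure unchanged, so Q is unchanged — no shift from this change.
No net shift occurs, so the amount of G is unchanged.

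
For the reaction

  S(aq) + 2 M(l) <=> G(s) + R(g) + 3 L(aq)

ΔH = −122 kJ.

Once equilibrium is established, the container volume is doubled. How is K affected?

unchanged

The equilibrium constant depends only on temperature. This perturbation may move the position of equilibrium, but since T is unchanged, K itself is unchanged.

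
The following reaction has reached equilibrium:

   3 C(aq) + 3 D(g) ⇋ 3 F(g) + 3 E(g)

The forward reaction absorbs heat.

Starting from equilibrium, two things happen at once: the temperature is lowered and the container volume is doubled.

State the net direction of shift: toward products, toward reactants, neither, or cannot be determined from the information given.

cannot be determined

The forward reaction is endothermic. Lowering T favours the exothermic direction — shift to the left.
Gas moles: reactants 3, products 6 (Δn_gas = +3). Expansion shifts the system toward the side with more moles of gas — to the right.
The individual effects push in opposite directions; without quantitative information the net direction cannot be determined.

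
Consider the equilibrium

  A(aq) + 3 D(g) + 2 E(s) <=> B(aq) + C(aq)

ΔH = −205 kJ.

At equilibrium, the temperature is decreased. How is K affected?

K depends on temperature via the van 't Hoff relation. The forward reaction is exothermic, so lowering T increases K.

increases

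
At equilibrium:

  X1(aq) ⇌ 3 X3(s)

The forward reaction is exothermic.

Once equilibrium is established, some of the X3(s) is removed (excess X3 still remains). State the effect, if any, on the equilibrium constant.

The equilibrium constant depends only on temperature. This perturbation changes neither the position of equilibrium nor K.

unchanged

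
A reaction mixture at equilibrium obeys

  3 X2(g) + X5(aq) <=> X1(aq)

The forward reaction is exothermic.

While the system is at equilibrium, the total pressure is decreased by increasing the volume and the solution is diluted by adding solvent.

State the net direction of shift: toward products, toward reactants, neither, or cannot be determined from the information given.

Gas moles: reactants 3, products 0 (Δn_gas = -3). Expansion shifts the system toward the side with more moles of gas — to the left.
Dilution scales every aqueous concentration by the same factor. Δn_aq = 1 − 1 = 0, so Q is unchanged — no shift.
Only the nonzero effect(s) matter; the net shift is to the left.

left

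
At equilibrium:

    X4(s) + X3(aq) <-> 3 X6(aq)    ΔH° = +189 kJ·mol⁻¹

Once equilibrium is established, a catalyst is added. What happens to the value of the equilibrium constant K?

unchanged

The equilibrium constant depends only on temperature. This perturbation changes neither the position of equilibrium nor K.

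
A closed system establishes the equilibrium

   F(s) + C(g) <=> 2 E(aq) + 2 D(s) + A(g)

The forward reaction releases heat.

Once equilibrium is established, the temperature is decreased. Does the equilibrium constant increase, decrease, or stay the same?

increases

K depends on temperature via the van 't Hoff relation. The forward reaction is exothermic, so lowering T increases K.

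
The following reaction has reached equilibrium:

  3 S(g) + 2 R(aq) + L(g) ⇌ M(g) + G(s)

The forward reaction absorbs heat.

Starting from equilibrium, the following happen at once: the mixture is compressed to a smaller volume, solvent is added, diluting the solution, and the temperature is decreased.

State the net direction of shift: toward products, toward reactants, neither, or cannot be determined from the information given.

Gas moles: reactants 4, products 1 (Δn_gas = -3). Compression shifts the system toward the side with fewer moles of gas — to the right.
Dilution lowers every aqueous concentration by the same factor. Δn_aq = 0 − 2 = -2, so the system shifts toward the side with more dissolved moles — to the left.
The forward reaction is endothermic. Lowering T favours the exothermic direction — shift to the left.
The individual effects push in opposite directions; without quantitative information the net direction cannot be determined.

cannot be determined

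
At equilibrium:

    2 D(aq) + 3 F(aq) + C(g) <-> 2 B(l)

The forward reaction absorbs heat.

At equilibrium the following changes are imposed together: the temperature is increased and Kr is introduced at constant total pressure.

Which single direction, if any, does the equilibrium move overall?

cannot be determined

The forward reaction is endothermic. Raising T favours the endothermic direction — shift to the right.
Adding inert gas at constant total pressure expands the volume and lowers every reacting partial pressure. With Δn_gas = 0 − 1 = -1, Q moves away from K toward the side with fewer gas moles, so the system shifts toward the side with more gas moles — to the left.
The individual effects push in opposite directions; without quantitative information the net direction cannot be determined.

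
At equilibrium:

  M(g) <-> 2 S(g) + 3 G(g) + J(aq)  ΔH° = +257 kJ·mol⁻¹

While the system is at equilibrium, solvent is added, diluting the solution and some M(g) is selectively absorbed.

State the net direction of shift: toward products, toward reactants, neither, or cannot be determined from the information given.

cannot be determined

Dilution lowers every aqueous concentration by the same factor. Δn_aq = 1 − 0 = +1, so the system shifts toward the side with more dissolved moles — to the right.
Removing M (g), a reactant, drives the reaction to the left.
The individual effects push in opposite directions; without quantitative information the net direction cannot be determined.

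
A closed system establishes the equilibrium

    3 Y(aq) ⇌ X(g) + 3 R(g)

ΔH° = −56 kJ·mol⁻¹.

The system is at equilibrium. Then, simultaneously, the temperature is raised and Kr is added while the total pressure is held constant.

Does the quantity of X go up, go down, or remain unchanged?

The forward reaction is exothermic. Raising T favours the endothermic direction — shift to the left.
Adding inert gas at constant total pressure expands the volume and lowers every reacting partial pressure. With Δn_gas = 4 − 0 = +4, Q moves away from K toward the side with fewer gas moles, so the system shifts toward the side with more gas moles — to the right.
The two effects oppose each other, so the net shift — and hence the change in X — cannot be determined from the given information.

cannot be determined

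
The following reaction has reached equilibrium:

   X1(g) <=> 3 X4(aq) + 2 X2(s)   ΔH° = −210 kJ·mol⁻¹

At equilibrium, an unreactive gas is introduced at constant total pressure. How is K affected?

The equilibrium constant depends only on temperature. This perturbation may move the position of equilibrium, but since T is unchanged, K itself is unchanged.

unchanged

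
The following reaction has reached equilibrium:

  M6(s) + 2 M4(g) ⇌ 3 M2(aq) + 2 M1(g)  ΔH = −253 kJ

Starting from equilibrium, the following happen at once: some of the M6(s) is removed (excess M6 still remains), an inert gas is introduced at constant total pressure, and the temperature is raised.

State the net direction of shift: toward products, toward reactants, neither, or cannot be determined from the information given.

left

M6 is a pure solid; its activity is 1 regardless of amount, so Q is unaffected — no shift from this change.
Adding inert gas at constant total pressure expands the volume, scaling every reacting partial pressure by the same factor. Δn_gas = 2 − 2 = 0, so Q is unchanged — no shift.
The forward reaction is exothermic. Raising T favours the endothermic direction — shift to the left.
Only the nonzero effect(s) matter; the net shift is to the left.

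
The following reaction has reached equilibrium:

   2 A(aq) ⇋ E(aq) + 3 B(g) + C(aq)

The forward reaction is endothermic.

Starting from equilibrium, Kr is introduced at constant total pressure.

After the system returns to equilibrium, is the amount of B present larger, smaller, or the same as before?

increases

Adding inert gas at constant total pressure expands the volume and lowers every reacting partial pressure. With Δn_gas = 3 − 0 = +3, Q moves away from K toward the side with fewer gas moles, so the system shifts toward the side with more gas moles — to the right.
The net shift is to the right. B is a product, so its amount increases.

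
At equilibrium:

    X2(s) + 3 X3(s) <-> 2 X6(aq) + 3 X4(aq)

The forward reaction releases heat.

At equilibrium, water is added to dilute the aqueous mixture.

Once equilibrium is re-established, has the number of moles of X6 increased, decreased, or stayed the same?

increases

Dilution lowers every aqueous concentration by the same factor. Δn_aq = 5 − 0 = +5, so the system shifts toward the side with more dissolved moles — to the right.
The net shift is to the right. X6 is a product, so its amount increases.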